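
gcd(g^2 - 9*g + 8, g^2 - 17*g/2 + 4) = g - 8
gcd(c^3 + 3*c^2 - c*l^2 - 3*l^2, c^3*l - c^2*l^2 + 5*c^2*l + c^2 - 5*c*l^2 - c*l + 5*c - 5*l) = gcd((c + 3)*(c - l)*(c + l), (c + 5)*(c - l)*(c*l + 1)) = c - l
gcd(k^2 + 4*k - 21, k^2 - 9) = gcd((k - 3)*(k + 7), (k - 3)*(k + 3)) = k - 3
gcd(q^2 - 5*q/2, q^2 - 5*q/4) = q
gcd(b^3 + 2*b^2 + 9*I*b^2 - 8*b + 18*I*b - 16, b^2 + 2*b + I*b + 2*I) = b^2 + b*(2 + I) + 2*I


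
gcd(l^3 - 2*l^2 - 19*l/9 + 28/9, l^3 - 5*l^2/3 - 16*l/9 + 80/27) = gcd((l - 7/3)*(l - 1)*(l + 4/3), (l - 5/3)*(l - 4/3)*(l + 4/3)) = l + 4/3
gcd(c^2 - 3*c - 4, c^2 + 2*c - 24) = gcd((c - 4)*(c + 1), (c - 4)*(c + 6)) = c - 4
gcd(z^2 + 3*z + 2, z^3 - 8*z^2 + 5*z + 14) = z + 1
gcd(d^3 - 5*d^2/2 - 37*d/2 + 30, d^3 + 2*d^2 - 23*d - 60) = d^2 - d - 20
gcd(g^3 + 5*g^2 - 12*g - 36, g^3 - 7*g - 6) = g^2 - g - 6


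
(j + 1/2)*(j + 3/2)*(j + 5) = j^3 + 7*j^2 + 43*j/4 + 15/4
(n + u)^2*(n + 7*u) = n^3 + 9*n^2*u + 15*n*u^2 + 7*u^3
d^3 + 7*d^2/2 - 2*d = d*(d - 1/2)*(d + 4)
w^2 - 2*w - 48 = (w - 8)*(w + 6)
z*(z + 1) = z^2 + z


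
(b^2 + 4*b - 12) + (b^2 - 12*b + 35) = 2*b^2 - 8*b + 23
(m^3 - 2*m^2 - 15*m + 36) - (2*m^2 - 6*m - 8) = m^3 - 4*m^2 - 9*m + 44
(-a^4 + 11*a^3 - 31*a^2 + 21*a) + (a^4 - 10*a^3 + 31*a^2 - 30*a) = a^3 - 9*a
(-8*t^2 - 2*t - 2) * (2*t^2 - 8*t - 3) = -16*t^4 + 60*t^3 + 36*t^2 + 22*t + 6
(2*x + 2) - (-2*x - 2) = 4*x + 4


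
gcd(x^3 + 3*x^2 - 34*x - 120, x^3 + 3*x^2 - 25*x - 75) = x + 5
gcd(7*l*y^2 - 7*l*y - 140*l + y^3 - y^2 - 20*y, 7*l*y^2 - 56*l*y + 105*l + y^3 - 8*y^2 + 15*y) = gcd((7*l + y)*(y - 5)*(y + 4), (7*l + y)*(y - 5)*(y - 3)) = 7*l*y - 35*l + y^2 - 5*y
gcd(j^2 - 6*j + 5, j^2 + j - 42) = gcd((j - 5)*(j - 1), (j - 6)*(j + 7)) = 1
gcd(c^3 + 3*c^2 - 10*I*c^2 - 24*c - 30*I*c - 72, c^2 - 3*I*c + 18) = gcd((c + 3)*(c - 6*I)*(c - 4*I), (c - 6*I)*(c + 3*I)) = c - 6*I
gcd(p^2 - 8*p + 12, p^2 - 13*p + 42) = p - 6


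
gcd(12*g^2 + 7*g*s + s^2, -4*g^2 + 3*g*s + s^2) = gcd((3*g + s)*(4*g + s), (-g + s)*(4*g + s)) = 4*g + s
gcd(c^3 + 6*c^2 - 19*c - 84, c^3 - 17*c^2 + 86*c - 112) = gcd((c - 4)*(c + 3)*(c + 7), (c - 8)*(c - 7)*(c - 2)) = 1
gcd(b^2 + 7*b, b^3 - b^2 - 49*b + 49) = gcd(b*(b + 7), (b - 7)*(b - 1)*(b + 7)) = b + 7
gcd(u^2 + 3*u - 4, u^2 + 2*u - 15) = 1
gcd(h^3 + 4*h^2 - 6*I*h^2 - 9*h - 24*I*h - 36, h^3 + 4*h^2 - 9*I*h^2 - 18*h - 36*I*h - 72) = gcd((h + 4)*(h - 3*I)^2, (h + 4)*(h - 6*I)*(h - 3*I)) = h^2 + h*(4 - 3*I) - 12*I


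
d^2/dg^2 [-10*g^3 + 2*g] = -60*g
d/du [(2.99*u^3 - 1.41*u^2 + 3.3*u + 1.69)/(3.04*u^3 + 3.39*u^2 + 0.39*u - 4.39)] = (-3.5527136788005e-15*u^5 + 14.4225*u^4 - 17.7318*u^3 - 66.528*u^2 + 0.921599999999998*u - 15.1461)/(9.2416*u^6 + 20.6112*u^5 + 13.8633*u^4 - 24.047*u^3 - 29.6121*u^2 - 3.4242*u + 19.2721)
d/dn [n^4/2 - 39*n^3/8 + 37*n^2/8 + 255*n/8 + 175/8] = 2*n^3 - 117*n^2/8 + 37*n/4 + 255/8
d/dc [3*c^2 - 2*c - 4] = 6*c - 2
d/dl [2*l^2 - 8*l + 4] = 4*l - 8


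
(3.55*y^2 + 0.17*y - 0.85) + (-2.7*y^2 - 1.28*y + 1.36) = 0.85*y^2 - 1.11*y + 0.51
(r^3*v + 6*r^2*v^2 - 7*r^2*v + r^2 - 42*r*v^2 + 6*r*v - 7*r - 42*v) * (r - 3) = r^4*v + 6*r^3*v^2 - 10*r^3*v + r^3 - 60*r^2*v^2 + 27*r^2*v - 10*r^2 + 126*r*v^2 - 60*r*v + 21*r + 126*v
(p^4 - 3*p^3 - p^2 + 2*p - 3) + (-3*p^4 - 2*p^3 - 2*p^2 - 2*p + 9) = -2*p^4 - 5*p^3 - 3*p^2 + 6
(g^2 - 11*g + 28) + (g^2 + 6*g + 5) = 2*g^2 - 5*g + 33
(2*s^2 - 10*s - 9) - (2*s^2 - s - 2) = -9*s - 7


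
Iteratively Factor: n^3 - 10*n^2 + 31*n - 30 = (n - 2)*(n^2 - 8*n + 15) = (n - 5)*(n - 2)*(n - 3)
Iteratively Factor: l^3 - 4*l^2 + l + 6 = (l - 2)*(l^2 - 2*l - 3) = (l - 2)*(l + 1)*(l - 3)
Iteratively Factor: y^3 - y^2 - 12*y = (y)*(y^2 - y - 12) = y*(y + 3)*(y - 4)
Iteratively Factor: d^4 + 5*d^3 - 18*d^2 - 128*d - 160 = (d + 2)*(d^3 + 3*d^2 - 24*d - 80) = (d + 2)*(d + 4)*(d^2 - d - 20) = (d - 5)*(d + 2)*(d + 4)*(d + 4)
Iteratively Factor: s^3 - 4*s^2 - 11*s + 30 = (s - 2)*(s^2 - 2*s - 15) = (s - 2)*(s + 3)*(s - 5)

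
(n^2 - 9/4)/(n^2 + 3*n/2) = (n - 3/2)/n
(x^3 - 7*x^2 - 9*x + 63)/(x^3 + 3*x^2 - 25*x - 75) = (x^2 - 10*x + 21)/(x^2 - 25)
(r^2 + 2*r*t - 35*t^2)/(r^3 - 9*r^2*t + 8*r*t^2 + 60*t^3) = (r + 7*t)/(r^2 - 4*r*t - 12*t^2)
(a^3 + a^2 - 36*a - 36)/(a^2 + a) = a - 36/a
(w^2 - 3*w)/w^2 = (w - 3)/w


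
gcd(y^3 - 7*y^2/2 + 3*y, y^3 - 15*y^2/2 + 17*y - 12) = y^2 - 7*y/2 + 3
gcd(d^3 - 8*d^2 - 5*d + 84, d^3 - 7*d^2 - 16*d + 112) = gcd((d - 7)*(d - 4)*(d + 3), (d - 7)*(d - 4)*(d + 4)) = d^2 - 11*d + 28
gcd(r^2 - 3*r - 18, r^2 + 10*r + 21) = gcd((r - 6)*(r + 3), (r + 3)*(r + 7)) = r + 3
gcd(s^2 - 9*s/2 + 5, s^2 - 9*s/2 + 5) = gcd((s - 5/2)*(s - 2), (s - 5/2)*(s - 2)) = s^2 - 9*s/2 + 5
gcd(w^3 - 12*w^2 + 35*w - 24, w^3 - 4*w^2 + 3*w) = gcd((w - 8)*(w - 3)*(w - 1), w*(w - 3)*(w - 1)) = w^2 - 4*w + 3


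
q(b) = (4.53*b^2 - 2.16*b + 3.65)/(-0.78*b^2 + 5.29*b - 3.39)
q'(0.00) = -1.04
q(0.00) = -1.08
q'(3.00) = 3.81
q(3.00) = 6.95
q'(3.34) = 4.92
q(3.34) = 8.42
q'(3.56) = 5.87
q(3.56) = 9.60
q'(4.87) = 26.30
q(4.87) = 25.97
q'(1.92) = 1.46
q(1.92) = 4.16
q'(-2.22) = 0.43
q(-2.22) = -1.62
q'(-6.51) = 0.22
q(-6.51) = -2.96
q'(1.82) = 1.22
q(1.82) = 4.03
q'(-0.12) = -0.53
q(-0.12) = -0.98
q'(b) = (1.56*b - 5.29)*(4.53*b^2 - 2.16*b + 3.65)/(-0.78*b^2 + 5.29*b - 3.39)^2 + (9.06*b - 2.16)/(-0.78*b^2 + 5.29*b - 3.39)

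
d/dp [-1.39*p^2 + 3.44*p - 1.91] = 3.44 - 2.78*p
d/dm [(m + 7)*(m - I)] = 2*m + 7 - I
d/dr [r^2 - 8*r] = 2*r - 8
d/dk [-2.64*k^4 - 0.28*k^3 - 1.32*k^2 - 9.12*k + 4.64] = -10.56*k^3 - 0.84*k^2 - 2.64*k - 9.12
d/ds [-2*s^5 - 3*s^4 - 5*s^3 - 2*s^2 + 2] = s*(-10*s^3 - 12*s^2 - 15*s - 4)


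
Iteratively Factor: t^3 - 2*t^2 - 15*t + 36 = (t - 3)*(t^2 + t - 12) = (t - 3)*(t + 4)*(t - 3)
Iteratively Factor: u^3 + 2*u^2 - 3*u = (u + 3)*(u^2 - u) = (u - 1)*(u + 3)*(u)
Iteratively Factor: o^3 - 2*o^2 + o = (o)*(o^2 - 2*o + 1) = o*(o - 1)*(o - 1)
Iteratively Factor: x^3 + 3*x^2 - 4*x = (x)*(x^2 + 3*x - 4) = x*(x - 1)*(x + 4)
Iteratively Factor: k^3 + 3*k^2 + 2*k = (k)*(k^2 + 3*k + 2) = k*(k + 2)*(k + 1)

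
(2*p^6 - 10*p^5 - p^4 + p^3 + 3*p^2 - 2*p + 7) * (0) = 0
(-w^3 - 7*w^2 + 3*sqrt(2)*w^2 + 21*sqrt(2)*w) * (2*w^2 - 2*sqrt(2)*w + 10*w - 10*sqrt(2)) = -2*w^5 - 24*w^4 + 8*sqrt(2)*w^4 - 82*w^3 + 96*sqrt(2)*w^3 - 144*w^2 + 280*sqrt(2)*w^2 - 420*w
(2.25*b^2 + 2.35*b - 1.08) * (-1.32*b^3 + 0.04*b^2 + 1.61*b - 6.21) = -2.97*b^5 - 3.012*b^4 + 5.1421*b^3 - 10.2322*b^2 - 16.3323*b + 6.7068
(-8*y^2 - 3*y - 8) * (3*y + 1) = -24*y^3 - 17*y^2 - 27*y - 8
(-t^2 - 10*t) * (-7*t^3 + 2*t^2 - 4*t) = 7*t^5 + 68*t^4 - 16*t^3 + 40*t^2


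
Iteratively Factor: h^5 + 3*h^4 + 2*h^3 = (h + 2)*(h^4 + h^3) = h*(h + 2)*(h^3 + h^2) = h^2*(h + 2)*(h^2 + h) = h^2*(h + 1)*(h + 2)*(h)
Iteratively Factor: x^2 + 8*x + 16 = (x + 4)*(x + 4)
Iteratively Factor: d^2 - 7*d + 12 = (d - 3)*(d - 4)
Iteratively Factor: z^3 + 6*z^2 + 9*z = (z + 3)*(z^2 + 3*z) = (z + 3)^2*(z)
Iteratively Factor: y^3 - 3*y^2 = (y)*(y^2 - 3*y) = y*(y - 3)*(y)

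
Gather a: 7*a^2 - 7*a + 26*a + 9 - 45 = 7*a^2 + 19*a - 36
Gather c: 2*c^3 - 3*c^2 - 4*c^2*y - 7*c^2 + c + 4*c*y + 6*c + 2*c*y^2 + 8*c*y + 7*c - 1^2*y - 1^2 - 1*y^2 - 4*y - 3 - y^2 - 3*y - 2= 2*c^3 + c^2*(-4*y - 10) + c*(2*y^2 + 12*y + 14) - 2*y^2 - 8*y - 6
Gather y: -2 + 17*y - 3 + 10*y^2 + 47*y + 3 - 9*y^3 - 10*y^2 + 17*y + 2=-9*y^3 + 81*y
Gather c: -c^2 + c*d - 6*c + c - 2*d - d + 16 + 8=-c^2 + c*(d - 5) - 3*d + 24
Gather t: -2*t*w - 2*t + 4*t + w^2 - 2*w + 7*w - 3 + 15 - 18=t*(2 - 2*w) + w^2 + 5*w - 6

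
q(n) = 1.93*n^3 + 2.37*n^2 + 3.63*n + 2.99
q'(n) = 5.79*n^2 + 4.74*n + 3.63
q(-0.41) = 1.77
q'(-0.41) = 2.66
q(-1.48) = -3.45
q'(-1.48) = 9.30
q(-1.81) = -7.26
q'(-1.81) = 14.02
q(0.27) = 4.18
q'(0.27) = 5.33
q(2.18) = 42.16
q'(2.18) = 41.48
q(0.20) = 3.83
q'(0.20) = 4.81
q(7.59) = 1010.96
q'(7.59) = 373.16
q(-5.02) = -199.66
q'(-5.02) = 125.75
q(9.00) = 1634.60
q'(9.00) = 515.28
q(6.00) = 526.97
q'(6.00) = 240.51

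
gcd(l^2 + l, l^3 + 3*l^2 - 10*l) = l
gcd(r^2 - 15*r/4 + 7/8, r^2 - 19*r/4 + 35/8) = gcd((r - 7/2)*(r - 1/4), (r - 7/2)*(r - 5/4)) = r - 7/2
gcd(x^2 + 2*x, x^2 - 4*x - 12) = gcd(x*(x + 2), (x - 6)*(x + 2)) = x + 2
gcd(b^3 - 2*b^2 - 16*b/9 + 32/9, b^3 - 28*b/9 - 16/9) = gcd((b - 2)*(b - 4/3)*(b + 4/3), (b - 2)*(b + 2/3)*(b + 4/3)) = b^2 - 2*b/3 - 8/3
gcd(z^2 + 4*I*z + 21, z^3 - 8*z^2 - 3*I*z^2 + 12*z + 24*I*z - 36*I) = z - 3*I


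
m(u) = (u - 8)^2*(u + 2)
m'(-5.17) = 256.95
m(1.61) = 147.40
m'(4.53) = -33.28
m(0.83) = 145.49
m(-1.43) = 50.69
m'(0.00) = 32.00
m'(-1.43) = 78.17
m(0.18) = 133.31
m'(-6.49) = 340.08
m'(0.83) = 10.83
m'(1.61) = -5.30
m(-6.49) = -942.72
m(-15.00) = -6877.00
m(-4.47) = -384.09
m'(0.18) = 27.06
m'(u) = (u - 8)^2 + (u + 2)*(2*u - 16) = (u - 8)*(3*u - 4)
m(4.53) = 78.63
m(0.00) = 128.00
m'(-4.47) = 217.10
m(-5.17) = -549.83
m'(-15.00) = 1127.00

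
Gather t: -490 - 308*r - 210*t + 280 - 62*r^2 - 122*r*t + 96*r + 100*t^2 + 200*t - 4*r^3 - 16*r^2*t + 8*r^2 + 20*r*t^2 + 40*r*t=-4*r^3 - 54*r^2 - 212*r + t^2*(20*r + 100) + t*(-16*r^2 - 82*r - 10) - 210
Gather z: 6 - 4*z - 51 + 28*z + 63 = 24*z + 18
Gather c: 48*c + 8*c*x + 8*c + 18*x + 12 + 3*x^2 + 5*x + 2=c*(8*x + 56) + 3*x^2 + 23*x + 14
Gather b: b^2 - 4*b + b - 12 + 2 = b^2 - 3*b - 10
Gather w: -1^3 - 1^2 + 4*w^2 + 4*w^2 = 8*w^2 - 2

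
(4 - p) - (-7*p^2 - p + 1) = 7*p^2 + 3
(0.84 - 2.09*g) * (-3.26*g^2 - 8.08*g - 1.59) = 6.8134*g^3 + 14.1488*g^2 - 3.4641*g - 1.3356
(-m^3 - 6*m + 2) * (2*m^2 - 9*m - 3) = -2*m^5 + 9*m^4 - 9*m^3 + 58*m^2 - 6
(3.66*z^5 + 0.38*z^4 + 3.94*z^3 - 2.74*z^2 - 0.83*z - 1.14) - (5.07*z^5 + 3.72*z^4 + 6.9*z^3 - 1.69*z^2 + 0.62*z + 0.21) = -1.41*z^5 - 3.34*z^4 - 2.96*z^3 - 1.05*z^2 - 1.45*z - 1.35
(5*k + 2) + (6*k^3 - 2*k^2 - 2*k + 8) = 6*k^3 - 2*k^2 + 3*k + 10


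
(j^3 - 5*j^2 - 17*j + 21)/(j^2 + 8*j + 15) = (j^2 - 8*j + 7)/(j + 5)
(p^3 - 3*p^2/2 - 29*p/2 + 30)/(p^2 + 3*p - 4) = (2*p^2 - 11*p + 15)/(2*(p - 1))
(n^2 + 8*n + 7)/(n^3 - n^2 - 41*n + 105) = (n + 1)/(n^2 - 8*n + 15)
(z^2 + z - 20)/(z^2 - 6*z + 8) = (z + 5)/(z - 2)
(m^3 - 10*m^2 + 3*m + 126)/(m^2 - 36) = (m^2 - 4*m - 21)/(m + 6)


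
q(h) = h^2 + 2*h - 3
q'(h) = 2*h + 2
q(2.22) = 6.37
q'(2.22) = 6.44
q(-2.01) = -2.98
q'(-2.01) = -2.02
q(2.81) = 10.52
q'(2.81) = 7.62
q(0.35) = -2.18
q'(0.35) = 2.70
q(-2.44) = -1.93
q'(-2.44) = -2.88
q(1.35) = 1.52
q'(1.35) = 4.70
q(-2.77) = -0.87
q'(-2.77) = -3.54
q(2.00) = 5.00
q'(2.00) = 6.00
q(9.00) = 96.00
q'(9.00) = 20.00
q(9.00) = 96.00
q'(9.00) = 20.00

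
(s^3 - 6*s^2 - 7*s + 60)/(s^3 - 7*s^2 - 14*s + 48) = (s^2 - 9*s + 20)/(s^2 - 10*s + 16)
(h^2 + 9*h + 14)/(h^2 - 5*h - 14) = (h + 7)/(h - 7)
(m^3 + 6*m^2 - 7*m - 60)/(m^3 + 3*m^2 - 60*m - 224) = (m^2 + 2*m - 15)/(m^2 - m - 56)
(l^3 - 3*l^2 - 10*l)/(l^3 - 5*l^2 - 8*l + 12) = l*(l - 5)/(l^2 - 7*l + 6)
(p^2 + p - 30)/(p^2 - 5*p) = (p + 6)/p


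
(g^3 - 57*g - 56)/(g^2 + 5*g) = (g^3 - 57*g - 56)/(g*(g + 5))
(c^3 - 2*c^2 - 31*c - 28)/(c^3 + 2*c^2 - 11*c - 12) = (c - 7)/(c - 3)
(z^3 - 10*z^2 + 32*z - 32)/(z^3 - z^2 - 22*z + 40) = (z - 4)/(z + 5)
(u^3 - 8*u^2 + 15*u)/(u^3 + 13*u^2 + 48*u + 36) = u*(u^2 - 8*u + 15)/(u^3 + 13*u^2 + 48*u + 36)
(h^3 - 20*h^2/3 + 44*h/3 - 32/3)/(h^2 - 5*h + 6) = (3*h^2 - 14*h + 16)/(3*(h - 3))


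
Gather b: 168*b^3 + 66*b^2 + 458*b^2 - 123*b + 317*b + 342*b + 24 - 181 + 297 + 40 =168*b^3 + 524*b^2 + 536*b + 180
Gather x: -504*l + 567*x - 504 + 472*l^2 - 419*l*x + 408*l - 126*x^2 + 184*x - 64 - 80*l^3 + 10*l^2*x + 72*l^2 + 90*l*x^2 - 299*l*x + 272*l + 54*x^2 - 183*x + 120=-80*l^3 + 544*l^2 + 176*l + x^2*(90*l - 72) + x*(10*l^2 - 718*l + 568) - 448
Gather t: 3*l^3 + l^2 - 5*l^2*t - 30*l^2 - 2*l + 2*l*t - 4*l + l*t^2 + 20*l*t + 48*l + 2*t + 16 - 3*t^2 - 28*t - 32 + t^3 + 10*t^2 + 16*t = 3*l^3 - 29*l^2 + 42*l + t^3 + t^2*(l + 7) + t*(-5*l^2 + 22*l - 10) - 16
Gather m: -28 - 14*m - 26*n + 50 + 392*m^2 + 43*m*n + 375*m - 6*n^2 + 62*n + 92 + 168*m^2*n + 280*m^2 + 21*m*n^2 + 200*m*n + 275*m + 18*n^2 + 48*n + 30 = m^2*(168*n + 672) + m*(21*n^2 + 243*n + 636) + 12*n^2 + 84*n + 144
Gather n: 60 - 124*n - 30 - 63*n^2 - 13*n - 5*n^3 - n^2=-5*n^3 - 64*n^2 - 137*n + 30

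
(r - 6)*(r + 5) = r^2 - r - 30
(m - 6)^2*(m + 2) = m^3 - 10*m^2 + 12*m + 72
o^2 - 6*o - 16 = (o - 8)*(o + 2)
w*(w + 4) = w^2 + 4*w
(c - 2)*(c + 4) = c^2 + 2*c - 8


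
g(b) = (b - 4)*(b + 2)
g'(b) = 2*b - 2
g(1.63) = -8.60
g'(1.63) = 1.26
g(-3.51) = 11.34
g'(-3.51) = -9.02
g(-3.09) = 7.73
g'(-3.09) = -8.18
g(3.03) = -4.88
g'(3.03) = 4.06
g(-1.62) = -2.14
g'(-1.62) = -5.24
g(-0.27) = -7.39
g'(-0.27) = -2.54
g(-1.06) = -4.76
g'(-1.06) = -4.12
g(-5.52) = 33.51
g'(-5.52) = -13.04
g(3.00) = -5.00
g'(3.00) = 4.00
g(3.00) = -5.00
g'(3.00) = 4.00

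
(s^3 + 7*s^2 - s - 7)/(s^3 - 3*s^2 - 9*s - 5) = (s^2 + 6*s - 7)/(s^2 - 4*s - 5)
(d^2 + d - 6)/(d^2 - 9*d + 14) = (d + 3)/(d - 7)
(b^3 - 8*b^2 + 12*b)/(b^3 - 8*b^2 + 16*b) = (b^2 - 8*b + 12)/(b^2 - 8*b + 16)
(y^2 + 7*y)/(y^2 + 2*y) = (y + 7)/(y + 2)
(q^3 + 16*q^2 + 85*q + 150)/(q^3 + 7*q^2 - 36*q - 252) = (q^2 + 10*q + 25)/(q^2 + q - 42)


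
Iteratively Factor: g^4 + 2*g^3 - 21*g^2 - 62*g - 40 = (g - 5)*(g^3 + 7*g^2 + 14*g + 8) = (g - 5)*(g + 2)*(g^2 + 5*g + 4) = (g - 5)*(g + 1)*(g + 2)*(g + 4)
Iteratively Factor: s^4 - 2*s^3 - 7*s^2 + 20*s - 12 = (s - 2)*(s^3 - 7*s + 6) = (s - 2)*(s - 1)*(s^2 + s - 6) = (s - 2)^2*(s - 1)*(s + 3)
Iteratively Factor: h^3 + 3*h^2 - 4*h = (h)*(h^2 + 3*h - 4) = h*(h - 1)*(h + 4)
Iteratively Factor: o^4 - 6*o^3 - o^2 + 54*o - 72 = (o - 2)*(o^3 - 4*o^2 - 9*o + 36) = (o - 4)*(o - 2)*(o^2 - 9) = (o - 4)*(o - 3)*(o - 2)*(o + 3)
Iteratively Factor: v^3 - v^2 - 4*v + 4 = (v - 2)*(v^2 + v - 2) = (v - 2)*(v + 2)*(v - 1)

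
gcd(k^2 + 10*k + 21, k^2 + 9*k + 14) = k + 7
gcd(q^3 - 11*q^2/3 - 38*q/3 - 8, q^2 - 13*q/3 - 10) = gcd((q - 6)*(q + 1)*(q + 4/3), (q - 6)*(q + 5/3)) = q - 6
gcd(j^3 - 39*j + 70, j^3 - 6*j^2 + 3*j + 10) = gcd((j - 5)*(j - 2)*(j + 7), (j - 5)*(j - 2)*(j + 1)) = j^2 - 7*j + 10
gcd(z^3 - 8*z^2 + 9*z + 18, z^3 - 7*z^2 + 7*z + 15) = z^2 - 2*z - 3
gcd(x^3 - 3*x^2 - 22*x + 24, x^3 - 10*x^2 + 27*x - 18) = x^2 - 7*x + 6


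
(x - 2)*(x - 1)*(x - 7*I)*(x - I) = x^4 - 3*x^3 - 8*I*x^3 - 5*x^2 + 24*I*x^2 + 21*x - 16*I*x - 14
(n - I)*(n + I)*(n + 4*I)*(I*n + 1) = I*n^4 - 3*n^3 + 5*I*n^2 - 3*n + 4*I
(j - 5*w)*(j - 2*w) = j^2 - 7*j*w + 10*w^2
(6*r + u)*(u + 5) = 6*r*u + 30*r + u^2 + 5*u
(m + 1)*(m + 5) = m^2 + 6*m + 5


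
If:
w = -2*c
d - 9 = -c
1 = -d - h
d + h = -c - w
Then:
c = -1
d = 10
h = -11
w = 2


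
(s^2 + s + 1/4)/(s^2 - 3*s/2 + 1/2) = (4*s^2 + 4*s + 1)/(2*(2*s^2 - 3*s + 1))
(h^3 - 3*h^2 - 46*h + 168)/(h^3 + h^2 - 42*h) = (h - 4)/h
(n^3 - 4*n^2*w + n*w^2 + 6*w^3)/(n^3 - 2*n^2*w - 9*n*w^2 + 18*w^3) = (n + w)/(n + 3*w)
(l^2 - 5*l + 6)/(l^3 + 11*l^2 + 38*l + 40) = (l^2 - 5*l + 6)/(l^3 + 11*l^2 + 38*l + 40)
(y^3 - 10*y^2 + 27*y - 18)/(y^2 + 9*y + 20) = (y^3 - 10*y^2 + 27*y - 18)/(y^2 + 9*y + 20)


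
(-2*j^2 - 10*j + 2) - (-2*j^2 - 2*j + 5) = -8*j - 3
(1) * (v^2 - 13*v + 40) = v^2 - 13*v + 40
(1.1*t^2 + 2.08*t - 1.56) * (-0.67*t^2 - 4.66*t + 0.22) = -0.737*t^4 - 6.5196*t^3 - 8.4056*t^2 + 7.7272*t - 0.3432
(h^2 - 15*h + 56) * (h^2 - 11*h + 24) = h^4 - 26*h^3 + 245*h^2 - 976*h + 1344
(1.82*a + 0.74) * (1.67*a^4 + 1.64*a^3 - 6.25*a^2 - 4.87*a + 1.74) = 3.0394*a^5 + 4.2206*a^4 - 10.1614*a^3 - 13.4884*a^2 - 0.437*a + 1.2876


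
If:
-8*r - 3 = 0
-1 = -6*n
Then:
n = 1/6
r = -3/8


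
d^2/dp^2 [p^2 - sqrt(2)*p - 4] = 2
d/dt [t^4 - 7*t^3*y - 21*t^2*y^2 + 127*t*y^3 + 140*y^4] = 4*t^3 - 21*t^2*y - 42*t*y^2 + 127*y^3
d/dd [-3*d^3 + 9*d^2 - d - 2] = -9*d^2 + 18*d - 1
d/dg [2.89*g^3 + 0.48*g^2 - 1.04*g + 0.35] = 8.67*g^2 + 0.96*g - 1.04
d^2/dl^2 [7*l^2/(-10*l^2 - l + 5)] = 70*(2*l^3 - 30*l^2 - 5)/(1000*l^6 + 300*l^5 - 1470*l^4 - 299*l^3 + 735*l^2 + 75*l - 125)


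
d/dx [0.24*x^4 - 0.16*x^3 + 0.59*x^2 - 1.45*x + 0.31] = 0.96*x^3 - 0.48*x^2 + 1.18*x - 1.45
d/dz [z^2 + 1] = 2*z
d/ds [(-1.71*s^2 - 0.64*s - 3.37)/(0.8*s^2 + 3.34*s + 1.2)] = (-5.1994*s^2 + 1.288*s + 10.4878)/(0.64*s^4 + 5.344*s^3 + 13.0756*s^2 + 8.016*s + 1.44)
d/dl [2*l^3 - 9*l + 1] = 6*l^2 - 9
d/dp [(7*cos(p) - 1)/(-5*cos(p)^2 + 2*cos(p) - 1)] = 5*(-7*cos(p)^2 + 2*cos(p) + 1)*sin(p)/(5*sin(p)^2 + 2*cos(p) - 6)^2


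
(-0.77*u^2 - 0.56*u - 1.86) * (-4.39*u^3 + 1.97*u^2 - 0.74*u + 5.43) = 3.3803*u^5 + 0.9415*u^4 + 7.632*u^3 - 7.4309*u^2 - 1.6644*u - 10.0998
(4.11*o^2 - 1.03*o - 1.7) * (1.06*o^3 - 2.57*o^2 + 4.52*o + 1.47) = 4.3566*o^5 - 11.6545*o^4 + 19.4223*o^3 + 5.7551*o^2 - 9.1981*o - 2.499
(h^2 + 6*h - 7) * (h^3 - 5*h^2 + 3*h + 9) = h^5 + h^4 - 34*h^3 + 62*h^2 + 33*h - 63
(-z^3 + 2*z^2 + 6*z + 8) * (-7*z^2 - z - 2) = 7*z^5 - 13*z^4 - 42*z^3 - 66*z^2 - 20*z - 16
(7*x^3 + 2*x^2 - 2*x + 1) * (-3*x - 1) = -21*x^4 - 13*x^3 + 4*x^2 - x - 1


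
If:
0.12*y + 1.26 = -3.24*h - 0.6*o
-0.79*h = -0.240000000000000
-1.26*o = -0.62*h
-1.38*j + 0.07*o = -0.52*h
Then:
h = 0.30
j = 0.12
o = 0.15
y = -19.45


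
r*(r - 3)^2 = r^3 - 6*r^2 + 9*r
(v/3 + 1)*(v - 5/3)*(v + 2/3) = v^3/3 + 2*v^2/3 - 37*v/27 - 10/9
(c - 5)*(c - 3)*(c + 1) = c^3 - 7*c^2 + 7*c + 15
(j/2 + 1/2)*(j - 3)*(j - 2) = j^3/2 - 2*j^2 + j/2 + 3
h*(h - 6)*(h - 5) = h^3 - 11*h^2 + 30*h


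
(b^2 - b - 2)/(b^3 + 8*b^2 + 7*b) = (b - 2)/(b*(b + 7))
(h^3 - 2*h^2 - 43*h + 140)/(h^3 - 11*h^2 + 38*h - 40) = (h + 7)/(h - 2)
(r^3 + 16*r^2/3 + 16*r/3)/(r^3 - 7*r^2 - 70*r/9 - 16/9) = 3*r*(3*r^2 + 16*r + 16)/(9*r^3 - 63*r^2 - 70*r - 16)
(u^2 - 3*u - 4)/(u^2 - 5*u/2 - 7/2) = 2*(u - 4)/(2*u - 7)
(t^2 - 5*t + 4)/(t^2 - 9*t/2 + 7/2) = 2*(t - 4)/(2*t - 7)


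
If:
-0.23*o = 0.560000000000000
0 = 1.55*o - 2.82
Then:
No Solution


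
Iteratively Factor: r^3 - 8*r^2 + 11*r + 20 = (r + 1)*(r^2 - 9*r + 20) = (r - 5)*(r + 1)*(r - 4)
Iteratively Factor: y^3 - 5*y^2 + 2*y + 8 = (y - 4)*(y^2 - y - 2) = (y - 4)*(y + 1)*(y - 2)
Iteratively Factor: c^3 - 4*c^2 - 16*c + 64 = (c + 4)*(c^2 - 8*c + 16) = (c - 4)*(c + 4)*(c - 4)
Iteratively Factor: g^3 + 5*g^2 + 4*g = (g + 4)*(g^2 + g) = g*(g + 4)*(g + 1)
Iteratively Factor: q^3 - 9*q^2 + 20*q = (q - 4)*(q^2 - 5*q) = (q - 5)*(q - 4)*(q)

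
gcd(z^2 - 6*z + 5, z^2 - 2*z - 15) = z - 5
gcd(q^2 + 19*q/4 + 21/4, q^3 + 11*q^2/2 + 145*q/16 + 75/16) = q + 3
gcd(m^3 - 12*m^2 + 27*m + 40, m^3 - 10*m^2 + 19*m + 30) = m^2 - 4*m - 5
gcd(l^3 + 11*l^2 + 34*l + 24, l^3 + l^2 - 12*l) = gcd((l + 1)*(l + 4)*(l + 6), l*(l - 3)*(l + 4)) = l + 4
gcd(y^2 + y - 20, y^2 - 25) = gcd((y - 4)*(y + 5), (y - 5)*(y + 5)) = y + 5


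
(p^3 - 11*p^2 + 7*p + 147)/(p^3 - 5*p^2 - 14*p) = (p^2 - 4*p - 21)/(p*(p + 2))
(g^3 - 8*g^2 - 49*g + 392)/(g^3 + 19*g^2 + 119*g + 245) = (g^2 - 15*g + 56)/(g^2 + 12*g + 35)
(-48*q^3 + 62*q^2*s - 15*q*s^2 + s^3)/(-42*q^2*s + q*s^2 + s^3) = (8*q^2 - 9*q*s + s^2)/(s*(7*q + s))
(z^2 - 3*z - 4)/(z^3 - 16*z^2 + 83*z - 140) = (z + 1)/(z^2 - 12*z + 35)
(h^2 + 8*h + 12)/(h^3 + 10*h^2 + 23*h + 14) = (h + 6)/(h^2 + 8*h + 7)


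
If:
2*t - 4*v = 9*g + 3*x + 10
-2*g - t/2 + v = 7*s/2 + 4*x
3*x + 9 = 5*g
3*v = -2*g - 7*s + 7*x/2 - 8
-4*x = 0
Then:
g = 9/5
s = -29/10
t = 189/10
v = 29/10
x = 0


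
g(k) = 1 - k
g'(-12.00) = -1.00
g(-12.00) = 13.00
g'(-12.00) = -1.00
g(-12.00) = 13.00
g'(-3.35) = -1.00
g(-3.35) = 4.35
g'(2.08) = -1.00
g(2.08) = -1.08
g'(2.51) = -1.00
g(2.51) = -1.51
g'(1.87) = -1.00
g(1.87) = -0.87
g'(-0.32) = -1.00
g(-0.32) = 1.32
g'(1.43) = -1.00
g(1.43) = -0.43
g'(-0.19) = -1.00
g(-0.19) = 1.19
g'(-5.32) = -1.00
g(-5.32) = 6.32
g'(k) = -1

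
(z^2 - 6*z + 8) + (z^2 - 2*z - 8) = 2*z^2 - 8*z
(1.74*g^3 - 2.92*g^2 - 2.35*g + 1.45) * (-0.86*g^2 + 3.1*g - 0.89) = -1.4964*g^5 + 7.9052*g^4 - 8.5796*g^3 - 5.9332*g^2 + 6.5865*g - 1.2905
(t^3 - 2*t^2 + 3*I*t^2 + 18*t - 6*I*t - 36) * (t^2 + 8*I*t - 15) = t^5 - 2*t^4 + 11*I*t^4 - 21*t^3 - 22*I*t^3 + 42*t^2 + 99*I*t^2 - 270*t - 198*I*t + 540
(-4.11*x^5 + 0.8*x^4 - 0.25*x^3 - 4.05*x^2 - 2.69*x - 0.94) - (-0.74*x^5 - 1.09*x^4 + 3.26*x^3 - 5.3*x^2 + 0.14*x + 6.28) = -3.37*x^5 + 1.89*x^4 - 3.51*x^3 + 1.25*x^2 - 2.83*x - 7.22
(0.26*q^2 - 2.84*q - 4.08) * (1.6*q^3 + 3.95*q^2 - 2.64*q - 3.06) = 0.416*q^5 - 3.517*q^4 - 18.4324*q^3 - 9.414*q^2 + 19.4616*q + 12.4848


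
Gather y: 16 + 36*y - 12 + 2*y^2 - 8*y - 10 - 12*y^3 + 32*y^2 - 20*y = -12*y^3 + 34*y^2 + 8*y - 6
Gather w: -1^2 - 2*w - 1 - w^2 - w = -w^2 - 3*w - 2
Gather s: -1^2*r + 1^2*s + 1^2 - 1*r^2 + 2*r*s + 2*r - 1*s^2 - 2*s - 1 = -r^2 + r - s^2 + s*(2*r - 1)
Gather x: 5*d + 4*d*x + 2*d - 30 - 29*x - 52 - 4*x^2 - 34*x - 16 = 7*d - 4*x^2 + x*(4*d - 63) - 98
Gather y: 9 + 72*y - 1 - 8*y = 64*y + 8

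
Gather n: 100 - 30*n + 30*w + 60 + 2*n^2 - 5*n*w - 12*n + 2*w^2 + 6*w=2*n^2 + n*(-5*w - 42) + 2*w^2 + 36*w + 160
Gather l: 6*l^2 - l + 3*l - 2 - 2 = 6*l^2 + 2*l - 4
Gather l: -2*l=-2*l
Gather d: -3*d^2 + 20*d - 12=-3*d^2 + 20*d - 12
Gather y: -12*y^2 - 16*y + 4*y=-12*y^2 - 12*y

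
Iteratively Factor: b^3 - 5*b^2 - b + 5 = (b + 1)*(b^2 - 6*b + 5) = (b - 1)*(b + 1)*(b - 5)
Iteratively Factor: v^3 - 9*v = (v)*(v^2 - 9) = v*(v + 3)*(v - 3)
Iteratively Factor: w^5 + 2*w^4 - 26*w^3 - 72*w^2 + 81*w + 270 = (w + 3)*(w^4 - w^3 - 23*w^2 - 3*w + 90) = (w - 2)*(w + 3)*(w^3 + w^2 - 21*w - 45) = (w - 2)*(w + 3)^2*(w^2 - 2*w - 15) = (w - 2)*(w + 3)^3*(w - 5)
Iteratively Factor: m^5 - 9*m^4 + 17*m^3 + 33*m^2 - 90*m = (m - 5)*(m^4 - 4*m^3 - 3*m^2 + 18*m) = (m - 5)*(m + 2)*(m^3 - 6*m^2 + 9*m) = (m - 5)*(m - 3)*(m + 2)*(m^2 - 3*m) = (m - 5)*(m - 3)^2*(m + 2)*(m)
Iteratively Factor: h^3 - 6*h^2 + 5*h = (h - 5)*(h^2 - h) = h*(h - 5)*(h - 1)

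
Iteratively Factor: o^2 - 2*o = (o)*(o - 2)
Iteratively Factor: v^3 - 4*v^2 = (v)*(v^2 - 4*v) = v*(v - 4)*(v)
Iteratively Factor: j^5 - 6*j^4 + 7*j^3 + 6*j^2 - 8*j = (j - 2)*(j^4 - 4*j^3 - j^2 + 4*j) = j*(j - 2)*(j^3 - 4*j^2 - j + 4) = j*(j - 2)*(j - 1)*(j^2 - 3*j - 4) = j*(j - 4)*(j - 2)*(j - 1)*(j + 1)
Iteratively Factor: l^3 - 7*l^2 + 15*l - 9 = (l - 1)*(l^2 - 6*l + 9) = (l - 3)*(l - 1)*(l - 3)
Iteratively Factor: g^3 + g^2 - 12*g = (g + 4)*(g^2 - 3*g) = (g - 3)*(g + 4)*(g)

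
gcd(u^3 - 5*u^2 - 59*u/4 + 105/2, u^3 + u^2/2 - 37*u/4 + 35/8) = u^2 + u - 35/4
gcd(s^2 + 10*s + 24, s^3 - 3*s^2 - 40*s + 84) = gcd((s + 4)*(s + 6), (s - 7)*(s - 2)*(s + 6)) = s + 6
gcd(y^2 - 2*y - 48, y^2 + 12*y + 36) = y + 6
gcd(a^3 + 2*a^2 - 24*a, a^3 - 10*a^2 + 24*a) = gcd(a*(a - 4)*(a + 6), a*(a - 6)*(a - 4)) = a^2 - 4*a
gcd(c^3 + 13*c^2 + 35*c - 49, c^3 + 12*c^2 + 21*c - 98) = c^2 + 14*c + 49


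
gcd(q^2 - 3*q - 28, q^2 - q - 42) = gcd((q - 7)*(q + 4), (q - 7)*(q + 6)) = q - 7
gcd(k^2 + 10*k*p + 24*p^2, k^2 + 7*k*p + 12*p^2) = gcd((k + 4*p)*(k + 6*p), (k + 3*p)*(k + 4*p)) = k + 4*p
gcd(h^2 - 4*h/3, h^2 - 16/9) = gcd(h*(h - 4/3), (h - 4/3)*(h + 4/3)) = h - 4/3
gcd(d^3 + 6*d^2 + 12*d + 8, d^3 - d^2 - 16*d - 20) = d^2 + 4*d + 4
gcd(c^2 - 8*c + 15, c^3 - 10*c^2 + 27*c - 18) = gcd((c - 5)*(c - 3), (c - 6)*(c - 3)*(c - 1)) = c - 3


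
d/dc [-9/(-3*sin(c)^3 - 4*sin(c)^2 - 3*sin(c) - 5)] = 9*(-8*sin(c) + 9*cos(c)^2 - 12)*cos(c)/(3*sin(c)^3 + 4*sin(c)^2 + 3*sin(c) + 5)^2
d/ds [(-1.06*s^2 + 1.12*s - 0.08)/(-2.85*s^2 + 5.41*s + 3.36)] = (-2.5426*s^2 - 7.5792*s + 4.196)/(8.1225*s^4 - 30.837*s^3 + 10.1161*s^2 + 36.3552*s + 11.2896)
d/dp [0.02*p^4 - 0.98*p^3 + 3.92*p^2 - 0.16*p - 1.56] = 0.08*p^3 - 2.94*p^2 + 7.84*p - 0.16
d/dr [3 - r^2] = -2*r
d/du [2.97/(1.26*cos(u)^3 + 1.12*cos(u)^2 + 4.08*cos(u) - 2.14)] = (11.2266*cos(u)^2 + 6.6528*cos(u) + 12.1176)*sin(u)/(1.26*cos(u)^3 + 1.12*cos(u)^2 + 4.08*cos(u) - 2.14)^2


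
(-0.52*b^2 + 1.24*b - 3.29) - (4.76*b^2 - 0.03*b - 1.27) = -5.28*b^2 + 1.27*b - 2.02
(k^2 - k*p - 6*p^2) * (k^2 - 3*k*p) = k^4 - 4*k^3*p - 3*k^2*p^2 + 18*k*p^3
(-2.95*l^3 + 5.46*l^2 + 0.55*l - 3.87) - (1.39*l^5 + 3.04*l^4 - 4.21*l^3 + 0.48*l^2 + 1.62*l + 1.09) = -1.39*l^5 - 3.04*l^4 + 1.26*l^3 + 4.98*l^2 - 1.07*l - 4.96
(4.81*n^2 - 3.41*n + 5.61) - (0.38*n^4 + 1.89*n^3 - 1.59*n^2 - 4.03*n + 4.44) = -0.38*n^4 - 1.89*n^3 + 6.4*n^2 + 0.62*n + 1.17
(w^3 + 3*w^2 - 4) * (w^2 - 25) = w^5 + 3*w^4 - 25*w^3 - 79*w^2 + 100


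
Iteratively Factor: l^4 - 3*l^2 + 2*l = (l + 2)*(l^3 - 2*l^2 + l) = (l - 1)*(l + 2)*(l^2 - l) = l*(l - 1)*(l + 2)*(l - 1)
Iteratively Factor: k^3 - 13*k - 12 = (k + 1)*(k^2 - k - 12) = (k - 4)*(k + 1)*(k + 3)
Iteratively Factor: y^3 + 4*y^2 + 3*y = (y)*(y^2 + 4*y + 3) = y*(y + 3)*(y + 1)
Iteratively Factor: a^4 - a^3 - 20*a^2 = (a + 4)*(a^3 - 5*a^2) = a*(a + 4)*(a^2 - 5*a) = a*(a - 5)*(a + 4)*(a)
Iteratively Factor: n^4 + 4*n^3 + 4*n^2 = (n + 2)*(n^3 + 2*n^2) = n*(n + 2)*(n^2 + 2*n) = n*(n + 2)^2*(n)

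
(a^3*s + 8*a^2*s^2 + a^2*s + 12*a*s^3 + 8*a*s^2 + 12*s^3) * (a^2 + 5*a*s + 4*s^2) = a^5*s + 13*a^4*s^2 + a^4*s + 56*a^3*s^3 + 13*a^3*s^2 + 92*a^2*s^4 + 56*a^2*s^3 + 48*a*s^5 + 92*a*s^4 + 48*s^5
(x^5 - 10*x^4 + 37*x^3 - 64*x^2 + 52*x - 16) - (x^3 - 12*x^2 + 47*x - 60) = x^5 - 10*x^4 + 36*x^3 - 52*x^2 + 5*x + 44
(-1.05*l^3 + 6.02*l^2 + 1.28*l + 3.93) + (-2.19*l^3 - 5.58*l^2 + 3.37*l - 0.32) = -3.24*l^3 + 0.44*l^2 + 4.65*l + 3.61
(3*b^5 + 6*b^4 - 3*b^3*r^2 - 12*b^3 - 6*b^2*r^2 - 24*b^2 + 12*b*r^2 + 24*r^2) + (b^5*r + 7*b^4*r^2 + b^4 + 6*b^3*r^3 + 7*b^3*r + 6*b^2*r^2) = b^5*r + 3*b^5 + 7*b^4*r^2 + 7*b^4 + 6*b^3*r^3 - 3*b^3*r^2 + 7*b^3*r - 12*b^3 - 24*b^2 + 12*b*r^2 + 24*r^2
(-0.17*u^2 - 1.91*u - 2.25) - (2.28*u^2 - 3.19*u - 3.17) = -2.45*u^2 + 1.28*u + 0.92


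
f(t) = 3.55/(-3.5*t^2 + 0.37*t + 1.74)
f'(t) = 3.55*(7.0*t - 0.37)/(-3.5*t^2 + 0.37*t + 1.74)^2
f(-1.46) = -0.57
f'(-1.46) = -0.96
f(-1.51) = -0.52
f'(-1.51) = -0.84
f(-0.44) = 3.95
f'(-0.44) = -15.13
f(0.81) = -13.83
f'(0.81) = 285.64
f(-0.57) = 9.06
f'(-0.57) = -100.75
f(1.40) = -0.77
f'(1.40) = 1.58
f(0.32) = 2.37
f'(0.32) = 2.95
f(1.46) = -0.69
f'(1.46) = 1.30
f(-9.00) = -0.01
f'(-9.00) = -0.00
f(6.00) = -0.03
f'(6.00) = 0.01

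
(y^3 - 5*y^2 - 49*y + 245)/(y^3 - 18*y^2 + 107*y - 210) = (y + 7)/(y - 6)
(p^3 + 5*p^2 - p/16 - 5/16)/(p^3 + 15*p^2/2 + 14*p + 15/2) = (16*p^2 - 1)/(8*(2*p^2 + 5*p + 3))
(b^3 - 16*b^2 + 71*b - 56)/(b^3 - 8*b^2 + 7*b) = (b - 8)/b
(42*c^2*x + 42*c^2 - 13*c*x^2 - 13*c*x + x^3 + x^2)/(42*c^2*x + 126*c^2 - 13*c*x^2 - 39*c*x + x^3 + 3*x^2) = (x + 1)/(x + 3)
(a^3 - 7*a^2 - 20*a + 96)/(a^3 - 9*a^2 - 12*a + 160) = (a - 3)/(a - 5)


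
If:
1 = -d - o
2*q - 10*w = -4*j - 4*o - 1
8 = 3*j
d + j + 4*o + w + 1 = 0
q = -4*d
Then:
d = 13/126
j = 8/3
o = -139/126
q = -26/63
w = 9/14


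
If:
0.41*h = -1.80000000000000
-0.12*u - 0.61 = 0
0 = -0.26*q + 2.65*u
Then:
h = -4.39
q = -51.81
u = -5.08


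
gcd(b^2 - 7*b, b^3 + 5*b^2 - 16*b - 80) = 1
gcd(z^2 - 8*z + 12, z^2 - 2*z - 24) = z - 6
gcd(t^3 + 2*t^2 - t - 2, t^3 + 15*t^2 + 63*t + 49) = t + 1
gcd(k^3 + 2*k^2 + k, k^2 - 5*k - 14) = 1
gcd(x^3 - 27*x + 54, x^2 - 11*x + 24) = x - 3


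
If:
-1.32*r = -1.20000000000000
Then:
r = 0.91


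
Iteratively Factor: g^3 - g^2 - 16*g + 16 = (g - 4)*(g^2 + 3*g - 4) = (g - 4)*(g - 1)*(g + 4)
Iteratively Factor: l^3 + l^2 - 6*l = (l)*(l^2 + l - 6) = l*(l - 2)*(l + 3)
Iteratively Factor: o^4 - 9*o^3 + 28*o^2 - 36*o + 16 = (o - 2)*(o^3 - 7*o^2 + 14*o - 8) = (o - 2)*(o - 1)*(o^2 - 6*o + 8) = (o - 4)*(o - 2)*(o - 1)*(o - 2)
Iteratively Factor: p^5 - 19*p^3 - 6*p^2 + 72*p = (p - 2)*(p^4 + 2*p^3 - 15*p^2 - 36*p) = (p - 2)*(p + 3)*(p^3 - p^2 - 12*p) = (p - 4)*(p - 2)*(p + 3)*(p^2 + 3*p) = (p - 4)*(p - 2)*(p + 3)^2*(p)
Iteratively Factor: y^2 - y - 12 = (y - 4)*(y + 3)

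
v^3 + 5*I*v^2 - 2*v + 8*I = (v - I)*(v + 2*I)*(v + 4*I)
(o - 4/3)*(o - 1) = o^2 - 7*o/3 + 4/3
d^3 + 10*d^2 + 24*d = d*(d + 4)*(d + 6)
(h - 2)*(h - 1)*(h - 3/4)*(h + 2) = h^4 - 7*h^3/4 - 13*h^2/4 + 7*h - 3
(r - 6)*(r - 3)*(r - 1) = r^3 - 10*r^2 + 27*r - 18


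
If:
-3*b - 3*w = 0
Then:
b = -w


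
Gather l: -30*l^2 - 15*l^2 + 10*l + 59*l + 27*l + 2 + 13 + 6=-45*l^2 + 96*l + 21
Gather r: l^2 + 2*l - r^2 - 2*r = l^2 + 2*l - r^2 - 2*r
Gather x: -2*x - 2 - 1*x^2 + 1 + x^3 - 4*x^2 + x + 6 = x^3 - 5*x^2 - x + 5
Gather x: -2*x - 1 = -2*x - 1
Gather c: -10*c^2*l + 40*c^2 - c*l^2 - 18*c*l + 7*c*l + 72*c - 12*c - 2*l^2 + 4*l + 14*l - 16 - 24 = c^2*(40 - 10*l) + c*(-l^2 - 11*l + 60) - 2*l^2 + 18*l - 40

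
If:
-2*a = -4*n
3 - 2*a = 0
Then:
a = 3/2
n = 3/4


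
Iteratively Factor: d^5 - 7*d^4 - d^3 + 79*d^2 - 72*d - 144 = (d + 1)*(d^4 - 8*d^3 + 7*d^2 + 72*d - 144) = (d - 4)*(d + 1)*(d^3 - 4*d^2 - 9*d + 36) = (d - 4)*(d + 1)*(d + 3)*(d^2 - 7*d + 12) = (d - 4)^2*(d + 1)*(d + 3)*(d - 3)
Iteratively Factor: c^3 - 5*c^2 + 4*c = (c - 1)*(c^2 - 4*c) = c*(c - 1)*(c - 4)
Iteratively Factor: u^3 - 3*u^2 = (u - 3)*(u^2) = u*(u - 3)*(u)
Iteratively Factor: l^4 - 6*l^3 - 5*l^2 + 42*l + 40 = (l + 1)*(l^3 - 7*l^2 + 2*l + 40) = (l - 4)*(l + 1)*(l^2 - 3*l - 10) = (l - 5)*(l - 4)*(l + 1)*(l + 2)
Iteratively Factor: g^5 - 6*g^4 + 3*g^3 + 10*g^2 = (g - 2)*(g^4 - 4*g^3 - 5*g^2) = (g - 2)*(g + 1)*(g^3 - 5*g^2) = g*(g - 2)*(g + 1)*(g^2 - 5*g) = g^2*(g - 2)*(g + 1)*(g - 5)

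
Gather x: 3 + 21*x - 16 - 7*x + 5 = 14*x - 8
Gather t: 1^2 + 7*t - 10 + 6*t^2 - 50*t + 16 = 6*t^2 - 43*t + 7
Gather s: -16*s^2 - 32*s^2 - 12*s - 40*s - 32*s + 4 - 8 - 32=-48*s^2 - 84*s - 36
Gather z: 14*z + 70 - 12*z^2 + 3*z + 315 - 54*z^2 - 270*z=-66*z^2 - 253*z + 385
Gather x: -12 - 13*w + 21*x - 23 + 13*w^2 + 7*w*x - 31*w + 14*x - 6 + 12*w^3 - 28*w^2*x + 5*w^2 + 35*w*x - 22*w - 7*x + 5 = 12*w^3 + 18*w^2 - 66*w + x*(-28*w^2 + 42*w + 28) - 36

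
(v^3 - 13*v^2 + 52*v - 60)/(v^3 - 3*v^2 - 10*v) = (v^2 - 8*v + 12)/(v*(v + 2))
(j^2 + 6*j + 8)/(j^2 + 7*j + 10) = (j + 4)/(j + 5)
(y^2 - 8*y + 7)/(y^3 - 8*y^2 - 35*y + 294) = (y - 1)/(y^2 - y - 42)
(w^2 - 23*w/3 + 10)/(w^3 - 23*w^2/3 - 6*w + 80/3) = (w - 6)/(w^2 - 6*w - 16)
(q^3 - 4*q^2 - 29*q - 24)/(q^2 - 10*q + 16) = (q^2 + 4*q + 3)/(q - 2)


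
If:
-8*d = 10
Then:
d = -5/4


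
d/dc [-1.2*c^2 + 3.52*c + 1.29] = 3.52 - 2.4*c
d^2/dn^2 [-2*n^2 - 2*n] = -4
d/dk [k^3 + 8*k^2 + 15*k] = 3*k^2 + 16*k + 15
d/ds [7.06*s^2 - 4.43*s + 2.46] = 14.12*s - 4.43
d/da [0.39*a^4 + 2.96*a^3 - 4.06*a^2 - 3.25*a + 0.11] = 1.56*a^3 + 8.88*a^2 - 8.12*a - 3.25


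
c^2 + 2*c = c*(c + 2)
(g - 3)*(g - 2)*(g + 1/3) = g^3 - 14*g^2/3 + 13*g/3 + 2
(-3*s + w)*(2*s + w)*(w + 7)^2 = -6*s^2*w^2 - 84*s^2*w - 294*s^2 - s*w^3 - 14*s*w^2 - 49*s*w + w^4 + 14*w^3 + 49*w^2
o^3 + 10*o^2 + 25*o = o*(o + 5)^2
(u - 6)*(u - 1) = u^2 - 7*u + 6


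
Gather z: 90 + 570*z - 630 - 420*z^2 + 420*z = -420*z^2 + 990*z - 540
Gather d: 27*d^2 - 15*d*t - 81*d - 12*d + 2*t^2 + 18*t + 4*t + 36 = 27*d^2 + d*(-15*t - 93) + 2*t^2 + 22*t + 36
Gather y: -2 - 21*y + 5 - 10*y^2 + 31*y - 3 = -10*y^2 + 10*y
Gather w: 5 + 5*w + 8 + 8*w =13*w + 13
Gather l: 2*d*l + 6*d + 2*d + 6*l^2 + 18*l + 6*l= 8*d + 6*l^2 + l*(2*d + 24)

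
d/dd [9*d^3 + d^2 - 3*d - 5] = 27*d^2 + 2*d - 3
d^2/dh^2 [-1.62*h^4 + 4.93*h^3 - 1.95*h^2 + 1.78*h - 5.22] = -19.44*h^2 + 29.58*h - 3.9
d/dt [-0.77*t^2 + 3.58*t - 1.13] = 3.58 - 1.54*t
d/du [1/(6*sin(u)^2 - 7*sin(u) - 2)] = (7 - 12*sin(u))*cos(u)/(-6*sin(u)^2 + 7*sin(u) + 2)^2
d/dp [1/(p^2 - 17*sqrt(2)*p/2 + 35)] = 2*(-4*p + 17*sqrt(2))/(2*p^2 - 17*sqrt(2)*p + 70)^2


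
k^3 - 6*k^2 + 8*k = k*(k - 4)*(k - 2)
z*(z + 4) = z^2 + 4*z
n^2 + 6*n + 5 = (n + 1)*(n + 5)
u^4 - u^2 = u^2*(u - 1)*(u + 1)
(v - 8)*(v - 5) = v^2 - 13*v + 40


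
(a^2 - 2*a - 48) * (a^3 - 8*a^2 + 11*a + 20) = a^5 - 10*a^4 - 21*a^3 + 382*a^2 - 568*a - 960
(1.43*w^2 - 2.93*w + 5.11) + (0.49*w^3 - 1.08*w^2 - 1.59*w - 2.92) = 0.49*w^3 + 0.35*w^2 - 4.52*w + 2.19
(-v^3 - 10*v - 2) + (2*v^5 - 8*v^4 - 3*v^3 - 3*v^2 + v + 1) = 2*v^5 - 8*v^4 - 4*v^3 - 3*v^2 - 9*v - 1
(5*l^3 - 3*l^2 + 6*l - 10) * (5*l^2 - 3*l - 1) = 25*l^5 - 30*l^4 + 34*l^3 - 65*l^2 + 24*l + 10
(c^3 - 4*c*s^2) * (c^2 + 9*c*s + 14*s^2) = c^5 + 9*c^4*s + 10*c^3*s^2 - 36*c^2*s^3 - 56*c*s^4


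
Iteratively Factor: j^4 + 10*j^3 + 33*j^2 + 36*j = (j + 3)*(j^3 + 7*j^2 + 12*j) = (j + 3)^2*(j^2 + 4*j) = (j + 3)^2*(j + 4)*(j)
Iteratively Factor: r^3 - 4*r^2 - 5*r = (r + 1)*(r^2 - 5*r) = (r - 5)*(r + 1)*(r)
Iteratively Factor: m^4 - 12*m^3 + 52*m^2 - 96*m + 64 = (m - 4)*(m^3 - 8*m^2 + 20*m - 16) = (m - 4)*(m - 2)*(m^2 - 6*m + 8) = (m - 4)*(m - 2)^2*(m - 4)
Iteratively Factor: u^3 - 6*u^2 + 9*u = (u - 3)*(u^2 - 3*u) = u*(u - 3)*(u - 3)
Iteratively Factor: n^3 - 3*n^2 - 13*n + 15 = (n - 5)*(n^2 + 2*n - 3) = (n - 5)*(n - 1)*(n + 3)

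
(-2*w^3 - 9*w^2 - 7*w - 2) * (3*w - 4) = -6*w^4 - 19*w^3 + 15*w^2 + 22*w + 8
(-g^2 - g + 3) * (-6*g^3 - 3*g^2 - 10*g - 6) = 6*g^5 + 9*g^4 - 5*g^3 + 7*g^2 - 24*g - 18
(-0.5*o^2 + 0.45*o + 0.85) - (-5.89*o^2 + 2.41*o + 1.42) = 5.39*o^2 - 1.96*o - 0.57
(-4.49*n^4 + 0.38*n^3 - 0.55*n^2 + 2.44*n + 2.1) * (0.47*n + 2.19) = -2.1103*n^5 - 9.6545*n^4 + 0.5737*n^3 - 0.0577000000000003*n^2 + 6.3306*n + 4.599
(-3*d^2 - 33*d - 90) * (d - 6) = -3*d^3 - 15*d^2 + 108*d + 540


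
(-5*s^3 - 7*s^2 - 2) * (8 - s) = 5*s^4 - 33*s^3 - 56*s^2 + 2*s - 16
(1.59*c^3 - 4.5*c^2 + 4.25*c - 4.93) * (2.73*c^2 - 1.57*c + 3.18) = 4.3407*c^5 - 14.7813*c^4 + 23.7237*c^3 - 34.4414*c^2 + 21.2551*c - 15.6774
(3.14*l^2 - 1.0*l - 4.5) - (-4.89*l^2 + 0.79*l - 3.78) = 8.03*l^2 - 1.79*l - 0.72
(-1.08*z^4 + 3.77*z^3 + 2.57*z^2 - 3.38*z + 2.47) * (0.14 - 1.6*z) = 1.728*z^5 - 6.1832*z^4 - 3.5842*z^3 + 5.7678*z^2 - 4.4252*z + 0.3458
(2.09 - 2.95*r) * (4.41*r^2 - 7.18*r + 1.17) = -13.0095*r^3 + 30.3979*r^2 - 18.4577*r + 2.4453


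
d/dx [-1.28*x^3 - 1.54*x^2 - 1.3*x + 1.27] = -3.84*x^2 - 3.08*x - 1.3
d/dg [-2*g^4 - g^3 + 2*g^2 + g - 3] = -8*g^3 - 3*g^2 + 4*g + 1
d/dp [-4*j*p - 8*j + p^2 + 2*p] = -4*j + 2*p + 2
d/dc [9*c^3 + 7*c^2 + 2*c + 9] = 27*c^2 + 14*c + 2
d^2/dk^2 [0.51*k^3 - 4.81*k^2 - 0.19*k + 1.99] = 3.06*k - 9.62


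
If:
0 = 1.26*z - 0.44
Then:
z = 0.35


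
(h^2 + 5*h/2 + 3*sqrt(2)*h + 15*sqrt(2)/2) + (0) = h^2 + 5*h/2 + 3*sqrt(2)*h + 15*sqrt(2)/2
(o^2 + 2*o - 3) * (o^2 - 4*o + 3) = o^4 - 2*o^3 - 8*o^2 + 18*o - 9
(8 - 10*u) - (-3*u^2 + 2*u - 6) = 3*u^2 - 12*u + 14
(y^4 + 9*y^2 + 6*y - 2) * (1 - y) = -y^5 + y^4 - 9*y^3 + 3*y^2 + 8*y - 2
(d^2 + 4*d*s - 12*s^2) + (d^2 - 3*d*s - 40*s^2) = 2*d^2 + d*s - 52*s^2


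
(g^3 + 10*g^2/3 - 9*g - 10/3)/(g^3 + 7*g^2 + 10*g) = (3*g^2 - 5*g - 2)/(3*g*(g + 2))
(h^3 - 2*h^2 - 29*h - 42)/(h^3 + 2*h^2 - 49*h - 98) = (h + 3)/(h + 7)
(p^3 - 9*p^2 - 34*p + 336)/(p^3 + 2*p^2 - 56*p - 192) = (p - 7)/(p + 4)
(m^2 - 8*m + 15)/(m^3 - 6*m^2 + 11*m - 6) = (m - 5)/(m^2 - 3*m + 2)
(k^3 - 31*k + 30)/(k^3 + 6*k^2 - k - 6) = (k - 5)/(k + 1)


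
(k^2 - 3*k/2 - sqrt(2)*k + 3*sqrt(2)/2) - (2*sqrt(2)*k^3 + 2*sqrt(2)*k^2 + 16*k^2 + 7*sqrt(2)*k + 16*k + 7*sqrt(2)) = -2*sqrt(2)*k^3 - 15*k^2 - 2*sqrt(2)*k^2 - 35*k/2 - 8*sqrt(2)*k - 11*sqrt(2)/2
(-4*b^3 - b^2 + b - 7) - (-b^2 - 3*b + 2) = -4*b^3 + 4*b - 9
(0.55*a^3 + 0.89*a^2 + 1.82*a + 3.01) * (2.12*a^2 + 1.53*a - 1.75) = 1.166*a^5 + 2.7283*a^4 + 4.2576*a^3 + 7.6083*a^2 + 1.4203*a - 5.2675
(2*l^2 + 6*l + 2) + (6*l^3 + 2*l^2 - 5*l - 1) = 6*l^3 + 4*l^2 + l + 1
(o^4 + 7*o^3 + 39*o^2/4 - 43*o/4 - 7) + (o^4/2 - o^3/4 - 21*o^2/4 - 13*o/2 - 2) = 3*o^4/2 + 27*o^3/4 + 9*o^2/2 - 69*o/4 - 9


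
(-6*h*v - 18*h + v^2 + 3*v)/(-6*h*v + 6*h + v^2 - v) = (v + 3)/(v - 1)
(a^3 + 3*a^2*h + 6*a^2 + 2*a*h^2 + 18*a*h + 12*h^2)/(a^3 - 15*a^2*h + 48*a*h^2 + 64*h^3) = (a^2 + 2*a*h + 6*a + 12*h)/(a^2 - 16*a*h + 64*h^2)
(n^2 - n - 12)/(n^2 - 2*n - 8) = (n + 3)/(n + 2)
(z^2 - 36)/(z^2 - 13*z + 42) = (z + 6)/(z - 7)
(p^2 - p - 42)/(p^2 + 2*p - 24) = (p - 7)/(p - 4)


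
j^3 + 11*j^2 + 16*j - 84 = (j - 2)*(j + 6)*(j + 7)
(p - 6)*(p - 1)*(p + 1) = p^3 - 6*p^2 - p + 6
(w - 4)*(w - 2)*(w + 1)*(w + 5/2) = w^4 - 5*w^3/2 - 21*w^2/2 + 13*w + 20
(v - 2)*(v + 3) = v^2 + v - 6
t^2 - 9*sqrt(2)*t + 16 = (t - 8*sqrt(2))*(t - sqrt(2))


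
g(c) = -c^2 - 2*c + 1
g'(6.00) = -14.00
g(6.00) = -47.00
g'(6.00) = -14.00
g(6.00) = -47.00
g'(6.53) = -15.06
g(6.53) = -54.70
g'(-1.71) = 1.42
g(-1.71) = 1.50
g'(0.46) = -2.92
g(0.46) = -0.13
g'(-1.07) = 0.14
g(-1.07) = 2.00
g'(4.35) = -10.70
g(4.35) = -26.62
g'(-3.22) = 4.44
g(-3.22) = -2.93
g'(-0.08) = -1.84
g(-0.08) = 1.15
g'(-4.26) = 6.52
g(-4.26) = -8.63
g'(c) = -2*c - 2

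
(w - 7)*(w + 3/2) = w^2 - 11*w/2 - 21/2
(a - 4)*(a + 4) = a^2 - 16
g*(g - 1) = g^2 - g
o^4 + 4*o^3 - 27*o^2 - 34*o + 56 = (o - 4)*(o - 1)*(o + 2)*(o + 7)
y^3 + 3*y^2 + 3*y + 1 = (y + 1)^3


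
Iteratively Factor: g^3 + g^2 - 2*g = (g + 2)*(g^2 - g) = (g - 1)*(g + 2)*(g)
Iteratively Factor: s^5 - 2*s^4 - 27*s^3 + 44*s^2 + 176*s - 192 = (s - 1)*(s^4 - s^3 - 28*s^2 + 16*s + 192) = (s - 4)*(s - 1)*(s^3 + 3*s^2 - 16*s - 48) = (s - 4)*(s - 1)*(s + 3)*(s^2 - 16) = (s - 4)^2*(s - 1)*(s + 3)*(s + 4)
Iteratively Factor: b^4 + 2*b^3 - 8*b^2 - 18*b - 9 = (b + 1)*(b^3 + b^2 - 9*b - 9) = (b - 3)*(b + 1)*(b^2 + 4*b + 3) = (b - 3)*(b + 1)*(b + 3)*(b + 1)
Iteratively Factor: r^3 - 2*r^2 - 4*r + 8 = (r - 2)*(r^2 - 4) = (r - 2)*(r + 2)*(r - 2)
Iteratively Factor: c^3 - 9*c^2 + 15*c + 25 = (c - 5)*(c^2 - 4*c - 5) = (c - 5)^2*(c + 1)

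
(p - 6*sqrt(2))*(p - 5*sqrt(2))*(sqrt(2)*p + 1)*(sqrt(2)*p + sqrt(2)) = 2*p^4 - 21*sqrt(2)*p^3 + 2*p^3 - 21*sqrt(2)*p^2 + 98*p^2 + 60*sqrt(2)*p + 98*p + 60*sqrt(2)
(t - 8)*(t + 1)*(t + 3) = t^3 - 4*t^2 - 29*t - 24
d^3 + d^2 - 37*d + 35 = (d - 5)*(d - 1)*(d + 7)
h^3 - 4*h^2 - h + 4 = (h - 4)*(h - 1)*(h + 1)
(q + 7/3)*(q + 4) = q^2 + 19*q/3 + 28/3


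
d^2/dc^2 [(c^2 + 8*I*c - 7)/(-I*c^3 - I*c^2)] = (2*I*c^4 - 48*c^3 + c^2*(-48 - 84*I) + c*(-16 - 112*I) - 42*I)/(c^7 + 3*c^6 + 3*c^5 + c^4)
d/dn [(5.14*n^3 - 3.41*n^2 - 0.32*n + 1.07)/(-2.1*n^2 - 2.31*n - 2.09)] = (-10.794*n^4 - 23.7468*n^3 - 25.0227*n^2 + 18.7478*n + 3.1405)/(4.41*n^4 + 9.702*n^3 + 14.1141*n^2 + 9.6558*n + 4.3681)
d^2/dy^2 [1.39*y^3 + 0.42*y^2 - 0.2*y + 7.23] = 8.34*y + 0.84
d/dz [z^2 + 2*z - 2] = 2*z + 2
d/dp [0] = 0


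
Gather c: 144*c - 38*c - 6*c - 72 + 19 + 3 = 100*c - 50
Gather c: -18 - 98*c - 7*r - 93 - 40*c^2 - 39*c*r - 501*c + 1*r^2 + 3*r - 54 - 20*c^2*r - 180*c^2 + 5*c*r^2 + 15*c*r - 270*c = c^2*(-20*r - 220) + c*(5*r^2 - 24*r - 869) + r^2 - 4*r - 165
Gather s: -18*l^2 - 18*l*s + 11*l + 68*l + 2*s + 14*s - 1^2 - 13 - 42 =-18*l^2 + 79*l + s*(16 - 18*l) - 56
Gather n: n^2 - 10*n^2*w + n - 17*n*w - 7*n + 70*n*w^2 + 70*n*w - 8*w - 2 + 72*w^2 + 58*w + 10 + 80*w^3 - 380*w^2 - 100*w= n^2*(1 - 10*w) + n*(70*w^2 + 53*w - 6) + 80*w^3 - 308*w^2 - 50*w + 8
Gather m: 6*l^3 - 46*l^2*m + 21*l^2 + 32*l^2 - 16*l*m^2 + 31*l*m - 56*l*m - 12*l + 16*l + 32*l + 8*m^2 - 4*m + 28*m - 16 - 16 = 6*l^3 + 53*l^2 + 36*l + m^2*(8 - 16*l) + m*(-46*l^2 - 25*l + 24) - 32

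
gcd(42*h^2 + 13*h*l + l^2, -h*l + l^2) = 1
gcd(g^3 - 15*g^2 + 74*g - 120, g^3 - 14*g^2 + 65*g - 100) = g^2 - 9*g + 20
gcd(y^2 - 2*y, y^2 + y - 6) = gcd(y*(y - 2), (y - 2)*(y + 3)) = y - 2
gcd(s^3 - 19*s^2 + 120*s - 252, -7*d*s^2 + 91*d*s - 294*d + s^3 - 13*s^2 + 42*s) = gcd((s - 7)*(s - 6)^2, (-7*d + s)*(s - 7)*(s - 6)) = s^2 - 13*s + 42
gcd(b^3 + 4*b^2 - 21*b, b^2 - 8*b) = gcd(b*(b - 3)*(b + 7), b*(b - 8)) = b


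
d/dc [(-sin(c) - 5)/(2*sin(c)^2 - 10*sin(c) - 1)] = (20*sin(c) - cos(2*c) - 48)*cos(c)/(10*sin(c) + cos(2*c))^2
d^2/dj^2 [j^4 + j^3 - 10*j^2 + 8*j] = 12*j^2 + 6*j - 20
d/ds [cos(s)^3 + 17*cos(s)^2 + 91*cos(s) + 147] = (3*sin(s)^2 - 34*cos(s) - 94)*sin(s)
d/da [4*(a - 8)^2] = 8*a - 64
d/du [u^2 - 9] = 2*u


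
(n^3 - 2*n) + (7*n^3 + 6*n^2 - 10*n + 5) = 8*n^3 + 6*n^2 - 12*n + 5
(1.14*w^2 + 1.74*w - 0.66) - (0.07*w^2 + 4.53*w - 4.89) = 1.07*w^2 - 2.79*w + 4.23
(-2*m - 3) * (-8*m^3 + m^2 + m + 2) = 16*m^4 + 22*m^3 - 5*m^2 - 7*m - 6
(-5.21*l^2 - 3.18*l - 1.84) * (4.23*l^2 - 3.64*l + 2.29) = -22.0383*l^4 + 5.513*l^3 - 8.1389*l^2 - 0.5846*l - 4.2136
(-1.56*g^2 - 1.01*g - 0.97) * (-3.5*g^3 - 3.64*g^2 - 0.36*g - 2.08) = 5.46*g^5 + 9.2134*g^4 + 7.633*g^3 + 7.1392*g^2 + 2.45*g + 2.0176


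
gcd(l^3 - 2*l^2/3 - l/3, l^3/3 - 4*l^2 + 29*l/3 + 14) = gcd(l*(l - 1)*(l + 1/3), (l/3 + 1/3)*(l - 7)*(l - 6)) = 1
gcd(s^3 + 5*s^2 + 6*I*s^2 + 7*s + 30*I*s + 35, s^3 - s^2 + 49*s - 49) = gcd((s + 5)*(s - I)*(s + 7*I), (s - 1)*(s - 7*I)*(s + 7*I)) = s + 7*I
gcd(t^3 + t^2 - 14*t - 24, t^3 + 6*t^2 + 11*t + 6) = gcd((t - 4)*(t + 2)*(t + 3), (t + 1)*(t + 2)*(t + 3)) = t^2 + 5*t + 6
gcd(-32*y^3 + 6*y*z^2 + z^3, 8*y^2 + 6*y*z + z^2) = 4*y + z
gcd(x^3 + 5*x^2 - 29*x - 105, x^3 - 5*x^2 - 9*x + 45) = x^2 - 2*x - 15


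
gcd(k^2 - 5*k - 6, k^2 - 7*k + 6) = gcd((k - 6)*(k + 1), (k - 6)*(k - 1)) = k - 6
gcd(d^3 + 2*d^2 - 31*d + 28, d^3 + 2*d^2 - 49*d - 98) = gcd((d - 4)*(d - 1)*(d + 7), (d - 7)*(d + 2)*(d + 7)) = d + 7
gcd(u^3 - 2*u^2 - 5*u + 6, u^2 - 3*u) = u - 3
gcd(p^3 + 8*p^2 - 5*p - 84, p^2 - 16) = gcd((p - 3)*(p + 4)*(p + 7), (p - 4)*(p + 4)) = p + 4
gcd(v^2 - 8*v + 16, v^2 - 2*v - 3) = 1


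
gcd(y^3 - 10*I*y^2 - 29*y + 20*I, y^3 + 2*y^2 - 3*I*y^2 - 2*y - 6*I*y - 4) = y - I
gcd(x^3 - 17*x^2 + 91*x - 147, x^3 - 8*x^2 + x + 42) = x^2 - 10*x + 21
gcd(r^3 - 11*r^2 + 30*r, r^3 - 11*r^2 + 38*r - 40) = r - 5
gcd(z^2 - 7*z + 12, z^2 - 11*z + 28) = z - 4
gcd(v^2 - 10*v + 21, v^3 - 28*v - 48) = 1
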